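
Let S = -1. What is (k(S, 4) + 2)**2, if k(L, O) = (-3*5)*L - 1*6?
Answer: 121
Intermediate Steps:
k(L, O) = -6 - 15*L (k(L, O) = -15*L - 6 = -6 - 15*L)
(k(S, 4) + 2)**2 = ((-6 - 15*(-1)) + 2)**2 = ((-6 + 15) + 2)**2 = (9 + 2)**2 = 11**2 = 121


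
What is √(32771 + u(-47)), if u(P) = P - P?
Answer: √32771 ≈ 181.03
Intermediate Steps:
u(P) = 0
√(32771 + u(-47)) = √(32771 + 0) = √32771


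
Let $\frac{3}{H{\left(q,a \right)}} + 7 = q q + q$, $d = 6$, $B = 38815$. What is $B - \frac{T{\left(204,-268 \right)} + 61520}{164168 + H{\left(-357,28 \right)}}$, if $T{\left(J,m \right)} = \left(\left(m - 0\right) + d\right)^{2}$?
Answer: $\frac{809792070442705}{20863290283} \approx 38814.0$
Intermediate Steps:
$H{\left(q,a \right)} = \frac{3}{-7 + q + q^{2}}$ ($H{\left(q,a \right)} = \frac{3}{-7 + \left(q q + q\right)} = \frac{3}{-7 + \left(q^{2} + q\right)} = \frac{3}{-7 + \left(q + q^{2}\right)} = \frac{3}{-7 + q + q^{2}}$)
$T{\left(J,m \right)} = \left(6 + m\right)^{2}$ ($T{\left(J,m \right)} = \left(\left(m - 0\right) + 6\right)^{2} = \left(\left(m + 0\right) + 6\right)^{2} = \left(m + 6\right)^{2} = \left(6 + m\right)^{2}$)
$B - \frac{T{\left(204,-268 \right)} + 61520}{164168 + H{\left(-357,28 \right)}} = 38815 - \frac{\left(6 - 268\right)^{2} + 61520}{164168 + \frac{3}{-7 - 357 + \left(-357\right)^{2}}} = 38815 - \frac{\left(-262\right)^{2} + 61520}{164168 + \frac{3}{-7 - 357 + 127449}} = 38815 - \frac{68644 + 61520}{164168 + \frac{3}{127085}} = 38815 - \frac{130164}{164168 + 3 \cdot \frac{1}{127085}} = 38815 - \frac{130164}{164168 + \frac{3}{127085}} = 38815 - \frac{130164}{\frac{20863290283}{127085}} = 38815 - 130164 \cdot \frac{127085}{20863290283} = 38815 - \frac{16541891940}{20863290283} = \frac{809792070442705}{20863290283}$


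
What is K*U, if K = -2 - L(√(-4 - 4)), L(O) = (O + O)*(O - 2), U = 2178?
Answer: 30492 + 17424*I*√2 ≈ 30492.0 + 24641.0*I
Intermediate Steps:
L(O) = 2*O*(-2 + O) (L(O) = (2*O)*(-2 + O) = 2*O*(-2 + O))
K = -2 - 4*I*√2*(-2 + 2*I*√2) (K = -2 - 2*√(-4 - 4)*(-2 + √(-4 - 4)) = -2 - 2*√(-8)*(-2 + √(-8)) = -2 - 2*2*I*√2*(-2 + 2*I*√2) = -2 - 4*I*√2*(-2 + 2*I*√2) ≈ 14.0 + 11.314*I)
K*U = (14 + 8*I*√2)*2178 = 30492 + 17424*I*√2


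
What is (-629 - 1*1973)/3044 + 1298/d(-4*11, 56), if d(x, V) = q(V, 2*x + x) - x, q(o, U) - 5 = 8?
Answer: 1901399/86754 ≈ 21.917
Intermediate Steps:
q(o, U) = 13 (q(o, U) = 5 + 8 = 13)
d(x, V) = 13 - x
(-629 - 1*1973)/3044 + 1298/d(-4*11, 56) = (-629 - 1*1973)/3044 + 1298/(13 - (-4)*11) = (-629 - 1973)*(1/3044) + 1298/(13 - 1*(-44)) = -2602*1/3044 + 1298/(13 + 44) = -1301/1522 + 1298/57 = 1901399/86754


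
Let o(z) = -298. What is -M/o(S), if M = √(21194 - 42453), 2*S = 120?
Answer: I*√21259/298 ≈ 0.48928*I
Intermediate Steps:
S = 60 (S = (½)*120 = 60)
M = I*√21259 (M = √(-21259) = I*√21259 ≈ 145.8*I)
-M/o(S) = -I*√21259/(-298) = -I*√21259*(-1)/298 = -(-1)*I*√21259/298 = I*√21259/298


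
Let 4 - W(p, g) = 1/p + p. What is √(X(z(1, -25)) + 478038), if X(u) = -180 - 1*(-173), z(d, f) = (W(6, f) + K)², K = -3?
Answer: √478031 ≈ 691.40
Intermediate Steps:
W(p, g) = 4 - p - 1/p (W(p, g) = 4 - (1/p + p) = 4 - (p + 1/p) = 4 + (-p - 1/p) = 4 - p - 1/p)
z(d, f) = 961/36 (z(d, f) = ((4 - 1*6 - 1/6) - 3)² = ((4 - 6 - 1*⅙) - 3)² = ((4 - 6 - ⅙) - 3)² = (-13/6 - 3)² = (-31/6)² = 961/36)
X(u) = -7 (X(u) = -180 + 173 = -7)
√(X(z(1, -25)) + 478038) = √(-7 + 478038) = √478031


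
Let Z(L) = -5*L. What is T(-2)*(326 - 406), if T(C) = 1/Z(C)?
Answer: -8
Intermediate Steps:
T(C) = -1/(5*C) (T(C) = 1/(-5*C) = -1/(5*C))
T(-2)*(326 - 406) = (-⅕/(-2))*(326 - 406) = -⅕*(-½)*(-80) = (⅒)*(-80) = -8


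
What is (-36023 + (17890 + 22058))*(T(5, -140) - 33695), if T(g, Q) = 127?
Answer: -131754400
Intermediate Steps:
(-36023 + (17890 + 22058))*(T(5, -140) - 33695) = (-36023 + (17890 + 22058))*(127 - 33695) = (-36023 + 39948)*(-33568) = 3925*(-33568) = -131754400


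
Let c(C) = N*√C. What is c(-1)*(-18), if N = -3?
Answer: 54*I ≈ 54.0*I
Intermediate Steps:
c(C) = -3*√C
c(-1)*(-18) = -3*I*(-18) = 54*I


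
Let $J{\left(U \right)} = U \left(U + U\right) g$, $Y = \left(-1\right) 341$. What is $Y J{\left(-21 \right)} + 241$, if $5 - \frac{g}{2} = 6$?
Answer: $601765$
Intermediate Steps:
$g = -2$ ($g = 10 - 12 = -2$)
$Y = -341$
$J{\left(U \right)} = - 4 U^{2}$ ($J{\left(U \right)} = U \left(U + U\right) \left(-2\right) = U 2 U \left(-2\right) = 2 U^{2} \left(-2\right) = - 4 U^{2}$)
$Y J{\left(-21 \right)} + 241 = - 341 \left(- 4 \left(-21\right)^{2}\right) + 241 = - 341 \left(\left(-4\right) 441\right) + 241 = \left(-341\right) \left(-1764\right) + 241 = 601524 + 241 = 601765$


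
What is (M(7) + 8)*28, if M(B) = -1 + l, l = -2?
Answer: 140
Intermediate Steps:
M(B) = -3 (M(B) = -1 - 2 = -3)
(M(7) + 8)*28 = (-3 + 8)*28 = 5*28 = 140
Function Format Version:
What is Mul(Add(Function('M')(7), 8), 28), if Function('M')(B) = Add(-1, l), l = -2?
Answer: 140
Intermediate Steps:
Function('M')(B) = -3 (Function('M')(B) = Add(-1, -2) = -3)
Mul(Add(Function('M')(7), 8), 28) = Mul(Add(-3, 8), 28) = Mul(5, 28) = 140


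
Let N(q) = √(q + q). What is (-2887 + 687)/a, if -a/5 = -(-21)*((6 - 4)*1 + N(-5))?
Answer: 440/147 - 220*I*√10/147 ≈ 2.9932 - 4.7327*I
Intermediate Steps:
N(q) = √2*√q (N(q) = √(2*q) = √2*√q)
a = -210 - 105*I*√10 (a = -(-5)*(-21*((6 - 4)*1 + √2*√(-5))) = -(-5)*(-21*(2*1 + √2*(I*√5))) = -(-5)*(-21*(2 + I*√10)) = -(-5)*(-42 - 21*I*√10) = -5*(42 + 21*I*√10) = -210 - 105*I*√10 ≈ -210.0 - 332.04*I)
(-2887 + 687)/a = (-2887 + 687)/(-210 - 105*I*√10) = -2200/(-210 - 105*I*√10)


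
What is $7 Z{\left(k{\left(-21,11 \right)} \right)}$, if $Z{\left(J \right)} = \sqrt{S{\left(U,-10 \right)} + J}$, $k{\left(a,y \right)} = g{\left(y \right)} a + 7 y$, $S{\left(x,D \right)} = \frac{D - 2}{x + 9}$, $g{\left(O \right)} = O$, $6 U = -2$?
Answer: $\frac{14 i \sqrt{6565}}{13} \approx 87.257 i$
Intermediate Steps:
$U = - \frac{1}{3}$ ($U = \frac{1}{6} \left(-2\right) = - \frac{1}{3} \approx -0.33333$)
$S{\left(x,D \right)} = \frac{-2 + D}{9 + x}$
$k{\left(a,y \right)} = 7 y + a y$ ($k{\left(a,y \right)} = y a + 7 y = a y + 7 y = 7 y + a y$)
$Z{\left(J \right)} = \sqrt{- \frac{18}{13} + J}$ ($Z{\left(J \right)} = \sqrt{\frac{-2 - 10}{9 - \frac{1}{3}} + J} = \sqrt{\frac{1}{\frac{26}{3}} \left(-12\right) + J} = \sqrt{\frac{3}{26} \left(-12\right) + J} = \sqrt{- \frac{18}{13} + J}$)
$7 Z{\left(k{\left(-21,11 \right)} \right)} = 7 \frac{\sqrt{-234 + 169 \cdot 11 \left(7 - 21\right)}}{13} = 7 \frac{\sqrt{-234 + 169 \cdot 11 \left(-14\right)}}{13} = 7 \frac{\sqrt{-234 + 169 \left(-154\right)}}{13} = 7 \frac{\sqrt{-234 - 26026}}{13} = 7 \frac{\sqrt{-26260}}{13} = 7 \frac{2 i \sqrt{6565}}{13} = \frac{14 i \sqrt{6565}}{13}$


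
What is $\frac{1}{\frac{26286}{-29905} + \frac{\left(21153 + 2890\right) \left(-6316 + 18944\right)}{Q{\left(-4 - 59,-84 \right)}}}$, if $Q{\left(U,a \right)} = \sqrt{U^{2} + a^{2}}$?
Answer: $\frac{89715}{259417255274} \approx 3.4583 \cdot 10^{-7}$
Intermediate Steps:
$\frac{1}{\frac{26286}{-29905} + \frac{\left(21153 + 2890\right) \left(-6316 + 18944\right)}{Q{\left(-4 - 59,-84 \right)}}} = \frac{1}{\frac{26286}{-29905} + \frac{\left(21153 + 2890\right) \left(-6316 + 18944\right)}{\sqrt{\left(-4 - 59\right)^{2} + \left(-84\right)^{2}}}} = \frac{1}{26286 \left(- \frac{1}{29905}\right) + \frac{24043 \cdot 12628}{\sqrt{\left(-4 - 59\right)^{2} + 7056}}} = \frac{1}{- \frac{26286}{29905} + \frac{303615004}{\sqrt{\left(-63\right)^{2} + 7056}}} = \frac{1}{- \frac{26286}{29905} + \frac{303615004}{\sqrt{3969 + 7056}}} = \frac{1}{- \frac{26286}{29905} + \frac{303615004}{\sqrt{11025}}} = \frac{1}{- \frac{26286}{29905} + \frac{303615004}{105}} = \frac{1}{- \frac{26286}{29905} + 303615004 \cdot \frac{1}{105}} = \frac{1}{- \frac{26286}{29905} + \frac{43373572}{15}} = \frac{1}{\frac{259417255274}{89715}} = \frac{89715}{259417255274}$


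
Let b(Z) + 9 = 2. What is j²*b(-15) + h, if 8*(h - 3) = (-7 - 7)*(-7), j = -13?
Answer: -4671/4 ≈ -1167.8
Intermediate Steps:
b(Z) = -7 (b(Z) = -9 + 2 = -7)
h = 61/4 (h = 3 + ((-7 - 7)*(-7))/8 = 3 + (-14*(-7))/8 = 3 + (⅛)*98 = 3 + 49/4 = 61/4 ≈ 15.250)
j²*b(-15) + h = (-13)²*(-7) + 61/4 = 169*(-7) + 61/4 = -1183 + 61/4 = -4671/4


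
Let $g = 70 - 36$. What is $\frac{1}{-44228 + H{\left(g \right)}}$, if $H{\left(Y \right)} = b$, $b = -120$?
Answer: $- \frac{1}{44348} \approx -2.2549 \cdot 10^{-5}$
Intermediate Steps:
$g = 34$
$H{\left(Y \right)} = -120$
$\frac{1}{-44228 + H{\left(g \right)}} = \frac{1}{-44228 - 120} = \frac{1}{-44348} = - \frac{1}{44348}$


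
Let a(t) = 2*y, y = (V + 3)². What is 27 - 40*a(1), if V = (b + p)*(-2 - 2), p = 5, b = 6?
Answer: -134453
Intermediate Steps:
V = -44 (V = (6 + 5)*(-2 - 2) = 11*(-4) = -44)
y = 1681 (y = (-44 + 3)² = (-41)² = 1681)
a(t) = 3362 (a(t) = 2*1681 = 3362)
27 - 40*a(1) = 27 - 40*3362 = 27 - 134480 = -134453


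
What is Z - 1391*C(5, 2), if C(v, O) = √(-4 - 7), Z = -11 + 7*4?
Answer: 17 - 1391*I*√11 ≈ 17.0 - 4613.4*I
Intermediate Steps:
Z = 17 (Z = -11 + 28 = 17)
C(v, O) = I*√11 (C(v, O) = √(-11) = I*√11)
Z - 1391*C(5, 2) = 17 - 1391*I*√11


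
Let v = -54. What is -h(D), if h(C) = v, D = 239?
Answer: 54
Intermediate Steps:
h(C) = -54
-h(D) = -1*(-54) = 54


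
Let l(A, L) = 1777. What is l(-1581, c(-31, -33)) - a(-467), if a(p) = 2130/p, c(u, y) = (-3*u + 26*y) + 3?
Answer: 831989/467 ≈ 1781.6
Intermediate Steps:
c(u, y) = 3 - 3*u + 26*y
l(-1581, c(-31, -33)) - a(-467) = 1777 - 2130/(-467) = 1777 - 2130*(-1)/467 = 1777 - 1*(-2130/467) = 1777 + 2130/467 = 831989/467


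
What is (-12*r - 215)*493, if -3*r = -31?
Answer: -167127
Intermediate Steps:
r = 31/3 (r = -⅓*(-31) = 31/3 ≈ 10.333)
(-12*r - 215)*493 = (-12*31/3 - 215)*493 = (-124 - 215)*493 = -339*493 = -167127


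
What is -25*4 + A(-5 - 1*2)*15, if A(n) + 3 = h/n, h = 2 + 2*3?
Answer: -1135/7 ≈ -162.14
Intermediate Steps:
h = 8 (h = 2 + 6 = 8)
A(n) = -3 + 8/n
-25*4 + A(-5 - 1*2)*15 = -25*4 + (-3 + 8/(-5 - 1*2))*15 = -100 + (-3 + 8/(-5 - 2))*15 = -100 + (-3 + 8/(-7))*15 = -100 + (-3 + 8*(-⅐))*15 = -100 + (-3 - 8/7)*15 = -100 - 29/7*15 = -100 - 435/7 = -1135/7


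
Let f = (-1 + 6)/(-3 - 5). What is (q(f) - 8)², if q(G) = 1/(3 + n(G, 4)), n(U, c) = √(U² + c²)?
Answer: 15875712/223729 - 63616*√1049/223729 ≈ 61.750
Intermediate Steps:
f = -5/8 (f = 5/(-8) = 5*(-⅛) = -5/8 ≈ -0.62500)
q(G) = 1/(3 + √(16 + G²)) (q(G) = 1/(3 + √(G² + 4²)) = 1/(3 + √(G² + 16)) = 1/(3 + √(16 + G²)))
(q(f) - 8)² = (1/(3 + √(16 + (-5/8)²)) - 8)² = (1/(3 + √(16 + 25/64)) - 8)² = (1/(3 + √(1049/64)) - 8)² = (1/(3 + √1049/8) - 8)² = (-8 + 1/(3 + √1049/8))²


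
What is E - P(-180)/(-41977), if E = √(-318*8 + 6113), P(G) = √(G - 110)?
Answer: √3569 + I*√290/41977 ≈ 59.741 + 0.00040568*I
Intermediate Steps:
P(G) = √(-110 + G)
E = √3569 (E = √(-2544 + 6113) = √3569 ≈ 59.741)
E - P(-180)/(-41977) = √3569 - √(-110 - 180)/(-41977) = √3569 - √(-290)*(-1)/41977 = √3569 - I*√290*(-1)/41977 = √3569 - (-1)*I*√290/41977 = √3569 + I*√290/41977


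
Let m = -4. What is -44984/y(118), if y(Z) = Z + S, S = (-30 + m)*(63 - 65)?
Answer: -22492/93 ≈ -241.85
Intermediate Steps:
S = 68 (S = (-30 - 4)*(63 - 65) = -34*(-2) = 68)
y(Z) = 68 + Z (y(Z) = Z + 68 = 68 + Z)
-44984/y(118) = -44984/(68 + 118) = -44984/186 = -44984*1/186 = -22492/93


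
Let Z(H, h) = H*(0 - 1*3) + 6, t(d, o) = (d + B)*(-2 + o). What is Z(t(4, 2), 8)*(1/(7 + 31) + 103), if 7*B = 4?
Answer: 11745/19 ≈ 618.16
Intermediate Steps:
B = 4/7 (B = (⅐)*4 = 4/7 ≈ 0.57143)
t(d, o) = (-2 + o)*(4/7 + d) (t(d, o) = (d + 4/7)*(-2 + o) = (4/7 + d)*(-2 + o) = (-2 + o)*(4/7 + d))
Z(H, h) = 6 - 3*H (Z(H, h) = H*(0 - 3) + 6 = H*(-3) + 6 = -3*H + 6 = 6 - 3*H)
Z(t(4, 2), 8)*(1/(7 + 31) + 103) = (6 - 3*(-8/7 - 2*4 + (4/7)*2 + 4*2))*(1/(7 + 31) + 103) = (6 - 3*(-8/7 - 8 + 8/7 + 8))*(1/38 + 103) = (6 - 3*0)*(1/38 + 103) = (6 + 0)*(3915/38) = 6*(3915/38) = 11745/19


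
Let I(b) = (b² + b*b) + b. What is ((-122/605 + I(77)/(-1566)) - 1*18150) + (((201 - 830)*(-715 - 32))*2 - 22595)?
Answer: 851714157103/947430 ≈ 8.9897e+5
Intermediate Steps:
I(b) = b + 2*b² (I(b) = (b² + b²) + b = 2*b² + b = b + 2*b²)
((-122/605 + I(77)/(-1566)) - 1*18150) + (((201 - 830)*(-715 - 32))*2 - 22595) = ((-122/605 + (77*(1 + 2*77))/(-1566)) - 1*18150) + (((201 - 830)*(-715 - 32))*2 - 22595) = ((-122*1/605 + (77*(1 + 154))*(-1/1566)) - 18150) + (-629*(-747)*2 - 22595) = ((-122/605 + (77*155)*(-1/1566)) - 18150) + (469863*2 - 22595) = ((-122/605 + 11935*(-1/1566)) - 18150) + (939726 - 22595) = ((-122/605 - 11935/1566) - 18150) + 917131 = (-7411727/947430 - 18150) + 917131 = -17203266227/947430 + 917131 = 851714157103/947430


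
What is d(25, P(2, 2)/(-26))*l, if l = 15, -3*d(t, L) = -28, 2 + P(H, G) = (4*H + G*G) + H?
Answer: 140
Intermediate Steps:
P(H, G) = -2 + G**2 + 5*H (P(H, G) = -2 + ((4*H + G*G) + H) = -2 + ((4*H + G**2) + H) = -2 + ((G**2 + 4*H) + H) = -2 + (G**2 + 5*H) = -2 + G**2 + 5*H)
d(t, L) = 28/3 (d(t, L) = -1/3*(-28) = 28/3)
d(25, P(2, 2)/(-26))*l = (28/3)*15 = 140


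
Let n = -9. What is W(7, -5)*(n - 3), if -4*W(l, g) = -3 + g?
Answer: -24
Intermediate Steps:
W(l, g) = ¾ - g/4 (W(l, g) = -(-3 + g)/4 = ¾ - g/4)
W(7, -5)*(n - 3) = (¾ - ¼*(-5))*(-9 - 3) = (¾ + 5/4)*(-12) = 2*(-12) = -24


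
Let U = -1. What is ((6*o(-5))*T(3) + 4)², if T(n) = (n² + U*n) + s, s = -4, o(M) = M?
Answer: 3136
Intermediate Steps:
T(n) = -4 + n² - n (T(n) = (n² - n) - 4 = -4 + n² - n)
((6*o(-5))*T(3) + 4)² = ((6*(-5))*(-4 + 3² - 1*3) + 4)² = (-30*(-4 + 9 - 3) + 4)² = (-30*2 + 4)² = (-60 + 4)² = (-56)² = 3136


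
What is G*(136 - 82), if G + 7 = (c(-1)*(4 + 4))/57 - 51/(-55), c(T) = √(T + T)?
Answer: -18036/55 + 144*I*√2/19 ≈ -327.93 + 10.718*I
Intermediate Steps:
c(T) = √2*√T (c(T) = √(2*T) = √2*√T)
G = -334/55 + 8*I*√2/57 (G = -7 + (((√2*√(-1))*(4 + 4))/57 - 51/(-55)) = -7 + (((√2*I)*8)*(1/57) - 51*(-1/55)) = -7 + (((I*√2)*8)*(1/57) + 51/55) = -7 + ((8*I*√2)*(1/57) + 51/55) = -7 + (8*I*√2/57 + 51/55) = -7 + (51/55 + 8*I*√2/57) = -334/55 + 8*I*√2/57 ≈ -6.0727 + 0.19849*I)
G*(136 - 82) = (-334/55 + 8*I*√2/57)*(136 - 82) = (-334/55 + 8*I*√2/57)*54 = -18036/55 + 144*I*√2/19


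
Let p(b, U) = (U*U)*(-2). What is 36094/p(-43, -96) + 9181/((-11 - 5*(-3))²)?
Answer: 5270209/9216 ≈ 571.85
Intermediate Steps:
p(b, U) = -2*U² (p(b, U) = U²*(-2) = -2*U²)
36094/p(-43, -96) + 9181/((-11 - 5*(-3))²) = 36094/((-2*(-96)²)) + 9181/((-11 - 5*(-3))²) = 36094/((-2*9216)) + 9181/((-11 + 15)²) = 36094/(-18432) + 9181/(4²) = 36094*(-1/18432) + 9181/16 = -18047/9216 + 9181*(1/16) = -18047/9216 + 9181/16 = 5270209/9216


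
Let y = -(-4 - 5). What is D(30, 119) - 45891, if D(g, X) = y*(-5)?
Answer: -45936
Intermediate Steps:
y = 9 (y = -1*(-9) = 9)
D(g, X) = -45 (D(g, X) = 9*(-5) = -45)
D(30, 119) - 45891 = -45 - 45891 = -45936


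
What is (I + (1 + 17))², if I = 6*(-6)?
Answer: 324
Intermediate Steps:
I = -36
(I + (1 + 17))² = (-36 + (1 + 17))² = (-36 + 18)² = (-18)² = 324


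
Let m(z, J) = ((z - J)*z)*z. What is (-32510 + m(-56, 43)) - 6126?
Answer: -349100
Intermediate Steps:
m(z, J) = z**2*(z - J) (m(z, J) = (z*(z - J))*z = z**2*(z - J))
(-32510 + m(-56, 43)) - 6126 = (-32510 + (-56)**2*(-56 - 1*43)) - 6126 = (-32510 + 3136*(-56 - 43)) - 6126 = (-32510 + 3136*(-99)) - 6126 = (-32510 - 310464) - 6126 = -342974 - 6126 = -349100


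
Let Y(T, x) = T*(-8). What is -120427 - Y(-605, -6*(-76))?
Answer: -125267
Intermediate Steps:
Y(T, x) = -8*T
-120427 - Y(-605, -6*(-76)) = -120427 - (-8)*(-605) = -120427 - 1*4840 = -120427 - 4840 = -125267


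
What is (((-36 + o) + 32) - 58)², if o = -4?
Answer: 4356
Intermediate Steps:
(((-36 + o) + 32) - 58)² = (((-36 - 4) + 32) - 58)² = ((-40 + 32) - 58)² = (-8 - 58)² = (-66)² = 4356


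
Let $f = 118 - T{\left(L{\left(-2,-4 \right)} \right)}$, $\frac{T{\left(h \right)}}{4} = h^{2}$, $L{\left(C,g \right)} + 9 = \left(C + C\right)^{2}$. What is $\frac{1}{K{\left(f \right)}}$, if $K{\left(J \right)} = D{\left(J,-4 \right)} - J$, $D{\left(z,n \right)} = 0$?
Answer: $\frac{1}{78} \approx 0.012821$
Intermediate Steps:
$L{\left(C,g \right)} = -9 + 4 C^{2}$ ($L{\left(C,g \right)} = -9 + \left(C + C\right)^{2} = -9 + \left(2 C\right)^{2} = -9 + 4 C^{2}$)
$T{\left(h \right)} = 4 h^{2}$
$f = -78$ ($f = 118 - 4 \left(-9 + 4 \left(-2\right)^{2}\right)^{2} = 118 - 4 \left(-9 + 4 \cdot 4\right)^{2} = 118 - 4 \left(-9 + 16\right)^{2} = 118 - 4 \cdot 7^{2} = 118 - 4 \cdot 49 = 118 - 196 = -78$)
$K{\left(J \right)} = - J$ ($K{\left(J \right)} = 0 - J = - J$)
$\frac{1}{K{\left(f \right)}} = \frac{1}{\left(-1\right) \left(-78\right)} = \frac{1}{78}$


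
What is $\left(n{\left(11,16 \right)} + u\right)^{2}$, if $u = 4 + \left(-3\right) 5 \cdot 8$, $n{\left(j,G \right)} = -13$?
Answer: $16641$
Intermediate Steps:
$u = -116$ ($u = 4 - 120 = -116$)
$\left(n{\left(11,16 \right)} + u\right)^{2} = \left(-13 - 116\right)^{2} = \left(-129\right)^{2} = 16641$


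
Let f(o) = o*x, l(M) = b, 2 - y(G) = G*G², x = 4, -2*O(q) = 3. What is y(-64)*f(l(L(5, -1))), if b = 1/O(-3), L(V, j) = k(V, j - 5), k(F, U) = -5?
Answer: -699056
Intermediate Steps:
O(q) = -3/2 (O(q) = -½*3 = -3/2)
L(V, j) = -5
b = -⅔ (b = 1/(-3/2) = -⅔ ≈ -0.66667)
y(G) = 2 - G³ (y(G) = 2 - G*G² = 2 - G³)
l(M) = -⅔
f(o) = 4*o (f(o) = o*4 = 4*o)
y(-64)*f(l(L(5, -1))) = (2 - 1*(-64)³)*(4*(-⅔)) = (2 - 1*(-262144))*(-8/3) = (2 + 262144)*(-8/3) = 262146*(-8/3) = -699056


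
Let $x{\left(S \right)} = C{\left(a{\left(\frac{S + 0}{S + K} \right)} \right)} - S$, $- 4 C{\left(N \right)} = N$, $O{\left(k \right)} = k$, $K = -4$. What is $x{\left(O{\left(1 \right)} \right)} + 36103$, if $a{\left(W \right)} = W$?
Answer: $\frac{433225}{12} \approx 36102.0$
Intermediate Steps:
$C{\left(N \right)} = - \frac{N}{4}$
$x{\left(S \right)} = - S - \frac{S}{4 \left(-4 + S\right)}$ ($x{\left(S \right)} = - \frac{\left(S + 0\right) \frac{1}{S - 4}}{4} - S = - \frac{S \frac{1}{-4 + S}}{4} - S = - \frac{S}{4 \left(-4 + S\right)} - S = - S - \frac{S}{4 \left(-4 + S\right)}$)
$x{\left(O{\left(1 \right)} \right)} + 36103 = \frac{1}{4} \cdot 1 \frac{1}{-4 + 1} \left(15 - 4\right) + 36103 = \frac{1}{4} \cdot 1 \frac{1}{-3} \left(15 - 4\right) + 36103 = \frac{1}{4} \cdot 1 \left(- \frac{1}{3}\right) 11 + 36103 = - \frac{11}{12} + 36103 = \frac{433225}{12}$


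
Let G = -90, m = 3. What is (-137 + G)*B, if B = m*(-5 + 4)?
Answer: 681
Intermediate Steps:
B = -3 (B = 3*(-5 + 4) = 3*(-1) = -3)
(-137 + G)*B = (-137 - 90)*(-3) = -227*(-3) = 681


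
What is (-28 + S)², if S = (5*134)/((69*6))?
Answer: 29822521/42849 ≈ 695.99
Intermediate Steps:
S = 335/207 (S = 670/414 = 670*(1/414) = 335/207 ≈ 1.6184)
(-28 + S)² = (-28 + 335/207)² = (-5461/207)² = 29822521/42849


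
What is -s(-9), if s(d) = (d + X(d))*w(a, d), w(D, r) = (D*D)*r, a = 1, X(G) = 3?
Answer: -54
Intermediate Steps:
w(D, r) = r*D² (w(D, r) = D²*r = r*D²)
s(d) = d*(3 + d) (s(d) = (d + 3)*(d*1²) = (3 + d)*(d*1) = (3 + d)*d = d*(3 + d))
-s(-9) = -(-9)*(3 - 9) = -(-9)*(-6) = -1*54 = -54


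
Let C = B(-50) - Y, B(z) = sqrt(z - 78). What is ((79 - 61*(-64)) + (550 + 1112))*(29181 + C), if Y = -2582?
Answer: 179302135 + 45160*I*sqrt(2) ≈ 1.793e+8 + 63866.0*I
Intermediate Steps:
B(z) = sqrt(-78 + z)
C = 2582 + 8*I*sqrt(2) (C = sqrt(-78 - 50) - 1*(-2582) = sqrt(-128) + 2582 = 8*I*sqrt(2) + 2582 = 2582 + 8*I*sqrt(2) ≈ 2582.0 + 11.314*I)
((79 - 61*(-64)) + (550 + 1112))*(29181 + C) = ((79 - 61*(-64)) + (550 + 1112))*(29181 + (2582 + 8*I*sqrt(2))) = ((79 + 3904) + 1662)*(31763 + 8*I*sqrt(2)) = (3983 + 1662)*(31763 + 8*I*sqrt(2)) = 5645*(31763 + 8*I*sqrt(2)) = 179302135 + 45160*I*sqrt(2)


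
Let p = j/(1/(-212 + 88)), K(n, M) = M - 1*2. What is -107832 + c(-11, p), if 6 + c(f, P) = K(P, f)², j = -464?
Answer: -107669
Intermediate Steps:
K(n, M) = -2 + M (K(n, M) = M - 2 = -2 + M)
p = 57536 (p = -464/(1/(-212 + 88)) = -464/(1/(-124)) = -464/(-1/124) = -464*(-124) = 57536)
c(f, P) = -6 + (-2 + f)²
-107832 + c(-11, p) = -107832 + (-6 + (-2 - 11)²) = -107832 + (-6 + (-13)²) = -107832 + (-6 + 169) = -107832 + 163 = -107669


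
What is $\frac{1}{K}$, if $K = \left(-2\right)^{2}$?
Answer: $\frac{1}{4} \approx 0.25$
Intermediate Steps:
$K = 4$
$\frac{1}{K} = \frac{1}{4}$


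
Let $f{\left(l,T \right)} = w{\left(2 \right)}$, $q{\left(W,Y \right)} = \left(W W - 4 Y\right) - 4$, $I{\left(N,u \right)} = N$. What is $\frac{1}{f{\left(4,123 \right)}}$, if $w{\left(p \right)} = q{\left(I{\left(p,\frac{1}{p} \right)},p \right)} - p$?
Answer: $- \frac{1}{10} \approx -0.1$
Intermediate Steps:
$q{\left(W,Y \right)} = -4 + W^{2} - 4 Y$ ($q{\left(W,Y \right)} = \left(W^{2} - 4 Y\right) - 4 = -4 + W^{2} - 4 Y$)
$w{\left(p \right)} = -4 + p^{2} - 5 p$ ($w{\left(p \right)} = \left(-4 + p^{2} - 4 p\right) - p = -4 + p^{2} - 5 p$)
$f{\left(l,T \right)} = -10$ ($f{\left(l,T \right)} = -4 + 2^{2} - 10 = -4 + 4 - 10 = -10$)
$\frac{1}{f{\left(4,123 \right)}} = \frac{1}{-10} = - \frac{1}{10}$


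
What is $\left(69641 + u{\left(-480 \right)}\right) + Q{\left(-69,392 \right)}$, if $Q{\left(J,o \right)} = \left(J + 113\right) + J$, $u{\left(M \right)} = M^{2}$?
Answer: $300016$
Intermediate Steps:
$Q{\left(J,o \right)} = 113 + 2 J$ ($Q{\left(J,o \right)} = \left(113 + J\right) + J = 113 + 2 J$)
$\left(69641 + u{\left(-480 \right)}\right) + Q{\left(-69,392 \right)} = \left(69641 + \left(-480\right)^{2}\right) + \left(113 + 2 \left(-69\right)\right) = \left(69641 + 230400\right) + \left(113 - 138\right) = 300041 - 25 = 300016$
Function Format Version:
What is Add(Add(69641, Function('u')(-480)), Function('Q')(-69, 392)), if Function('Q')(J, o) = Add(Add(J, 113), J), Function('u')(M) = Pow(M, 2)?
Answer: 300016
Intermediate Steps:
Function('Q')(J, o) = Add(113, Mul(2, J)) (Function('Q')(J, o) = Add(Add(113, J), J) = Add(113, Mul(2, J)))
Add(Add(69641, Function('u')(-480)), Function('Q')(-69, 392)) = Add(Add(69641, Pow(-480, 2)), Add(113, Mul(2, -69))) = Add(Add(69641, 230400), Add(113, -138)) = Add(300041, -25) = 300016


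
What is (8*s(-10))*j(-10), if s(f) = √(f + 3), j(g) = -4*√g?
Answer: 32*√70 ≈ 267.73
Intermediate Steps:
s(f) = √(3 + f)
(8*s(-10))*j(-10) = (8*√(3 - 10))*(-4*I*√10) = (8*√(-7))*(-4*I*√10) = (8*(I*√7))*(-4*I*√10) = (8*I*√7)*(-4*I*√10) = 32*√70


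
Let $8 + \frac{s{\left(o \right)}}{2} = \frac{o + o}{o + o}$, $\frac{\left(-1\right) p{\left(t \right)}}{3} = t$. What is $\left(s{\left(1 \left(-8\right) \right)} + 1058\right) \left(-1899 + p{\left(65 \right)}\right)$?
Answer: $-2186136$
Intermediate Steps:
$p{\left(t \right)} = - 3 t$
$s{\left(o \right)} = -14$ ($s{\left(o \right)} = -16 + 2 \frac{o + o}{o + o} = -16 + 2 \frac{2 o}{2 o} = -16 + 2 \cdot 2 o \frac{1}{2 o} = -16 + 2 \cdot 1 = -16 + 2 = -14$)
$\left(s{\left(1 \left(-8\right) \right)} + 1058\right) \left(-1899 + p{\left(65 \right)}\right) = \left(-14 + 1058\right) \left(-1899 - 195\right) = 1044 \left(-1899 - 195\right) = 1044 \left(-2094\right) = -2186136$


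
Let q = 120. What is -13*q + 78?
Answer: -1482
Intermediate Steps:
-13*q + 78 = -13*120 + 78 = -1560 + 78 = -1482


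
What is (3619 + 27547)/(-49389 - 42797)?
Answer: -15583/46093 ≈ -0.33808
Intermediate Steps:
(3619 + 27547)/(-49389 - 42797) = 31166/(-92186) = 31166*(-1/92186) = -15583/46093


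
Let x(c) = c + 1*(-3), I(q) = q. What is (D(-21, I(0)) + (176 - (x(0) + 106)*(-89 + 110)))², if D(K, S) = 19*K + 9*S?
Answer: 5692996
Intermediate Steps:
x(c) = -3 + c (x(c) = c - 3 = -3 + c)
D(K, S) = 9*S + 19*K
(D(-21, I(0)) + (176 - (x(0) + 106)*(-89 + 110)))² = ((9*0 + 19*(-21)) + (176 - ((-3 + 0) + 106)*(-89 + 110)))² = ((0 - 399) + (176 - (-3 + 106)*21))² = (-399 + (176 - 103*21))² = (-399 + (176 - 1*2163))² = (-399 + (176 - 2163))² = (-399 - 1987)² = (-2386)² = 5692996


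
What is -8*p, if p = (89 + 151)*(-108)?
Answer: 207360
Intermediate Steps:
p = -25920 (p = 240*(-108) = -25920)
-8*p = -8*(-25920) = 207360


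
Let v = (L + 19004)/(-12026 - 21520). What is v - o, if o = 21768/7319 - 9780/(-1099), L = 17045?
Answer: -3493701724661/269829968226 ≈ -12.948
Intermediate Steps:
v = -36049/33546 (v = (17045 + 19004)/(-12026 - 21520) = 36049/(-33546) = 36049*(-1/33546) = -36049/33546 ≈ -1.0746)
o = 95502852/8043581 (o = 21768*(1/7319) - 9780*(-1/1099) = 21768/7319 + 9780/1099 = 95502852/8043581 ≈ 11.873)
v - o = -36049/33546 - 1*95502852/8043581 = -36049/33546 - 95502852/8043581 = -3493701724661/269829968226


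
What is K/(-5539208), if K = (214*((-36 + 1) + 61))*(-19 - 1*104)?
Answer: 171093/1384802 ≈ 0.12355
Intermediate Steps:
K = -684372 (K = (214*(-35 + 61))*(-19 - 104) = (214*26)*(-123) = 5564*(-123) = -684372)
K/(-5539208) = -684372/(-5539208) = -684372*(-1/5539208) = 171093/1384802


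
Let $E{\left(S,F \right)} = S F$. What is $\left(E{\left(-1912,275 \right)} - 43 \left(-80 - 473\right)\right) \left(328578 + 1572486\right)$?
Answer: $-954374050344$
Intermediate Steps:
$E{\left(S,F \right)} = F S$
$\left(E{\left(-1912,275 \right)} - 43 \left(-80 - 473\right)\right) \left(328578 + 1572486\right) = \left(275 \left(-1912\right) - 43 \left(-80 - 473\right)\right) \left(328578 + 1572486\right) = \left(-525800 - -23779\right) 1901064 = \left(-525800 + 23779\right) 1901064 = \left(-502021\right) 1901064 = -954374050344$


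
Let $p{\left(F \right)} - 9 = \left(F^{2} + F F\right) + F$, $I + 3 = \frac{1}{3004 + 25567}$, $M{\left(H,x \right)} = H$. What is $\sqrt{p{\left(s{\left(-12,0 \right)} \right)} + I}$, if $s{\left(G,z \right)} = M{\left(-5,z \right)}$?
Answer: $\frac{\sqrt{41631432662}}{28571} \approx 7.1414$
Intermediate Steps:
$s{\left(G,z \right)} = -5$
$I = - \frac{85712}{28571}$ ($I = -3 + \frac{1}{3004 + 25567} = -3 + \frac{1}{28571} = - \frac{85712}{28571} \approx -3.0$)
$p{\left(F \right)} = 9 + F + 2 F^{2}$ ($p{\left(F \right)} = 9 + \left(\left(F^{2} + F F\right) + F\right) = 9 + \left(\left(F^{2} + F^{2}\right) + F\right) = 9 + \left(2 F^{2} + F\right) = 9 + \left(F + 2 F^{2}\right) = 9 + F + 2 F^{2}$)
$\sqrt{p{\left(s{\left(-12,0 \right)} \right)} + I} = \sqrt{\left(9 - 5 + 2 \left(-5\right)^{2}\right) - \frac{85712}{28571}} = \sqrt{\left(9 - 5 + 2 \cdot 25\right) - \frac{85712}{28571}} = \sqrt{\left(9 - 5 + 50\right) - \frac{85712}{28571}} = \sqrt{54 - \frac{85712}{28571}} = \sqrt{\frac{1457122}{28571}} = \frac{\sqrt{41631432662}}{28571}$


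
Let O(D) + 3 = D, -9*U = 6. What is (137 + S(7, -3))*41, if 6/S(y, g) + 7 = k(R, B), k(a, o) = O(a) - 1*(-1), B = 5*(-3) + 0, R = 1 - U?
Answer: 61418/11 ≈ 5583.5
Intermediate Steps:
U = -2/3 (U = -1/9*6 = -2/3 ≈ -0.66667)
O(D) = -3 + D
R = 5/3 (R = 1 - 1*(-2/3) = 1 + 2/3 = 5/3 ≈ 1.6667)
B = -15 (B = -15 + 0 = -15)
k(a, o) = -2 + a (k(a, o) = (-3 + a) - 1*(-1) = (-3 + a) + 1 = -2 + a)
S(y, g) = -9/11 (S(y, g) = 6/(-7 + (-2 + 5/3)) = 6/(-7 - 1/3) = 6/(-22/3) = 6*(-3/22) = -9/11)
(137 + S(7, -3))*41 = (137 - 9/11)*41 = (1498/11)*41 = 61418/11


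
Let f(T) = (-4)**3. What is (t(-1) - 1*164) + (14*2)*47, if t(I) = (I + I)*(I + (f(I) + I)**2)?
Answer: -7296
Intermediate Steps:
f(T) = -64
t(I) = 2*I*(I + (-64 + I)**2) (t(I) = (I + I)*(I + (-64 + I)**2) = (2*I)*(I + (-64 + I)**2) = 2*I*(I + (-64 + I)**2))
(t(-1) - 1*164) + (14*2)*47 = (2*(-1)*(-1 + (-64 - 1)**2) - 1*164) + (14*2)*47 = (2*(-1)*(-1 + (-65)**2) - 164) + 28*47 = (2*(-1)*(-1 + 4225) - 164) + 1316 = (2*(-1)*4224 - 164) + 1316 = (-8448 - 164) + 1316 = -8612 + 1316 = -7296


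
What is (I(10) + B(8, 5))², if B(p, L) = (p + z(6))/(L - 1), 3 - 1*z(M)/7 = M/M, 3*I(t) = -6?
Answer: 49/4 ≈ 12.250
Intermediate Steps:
I(t) = -2 (I(t) = (⅓)*(-6) = -2)
z(M) = 14 (z(M) = 21 - 7*M/M = 21 - 7*1 = 21 - 7 = 14)
B(p, L) = (14 + p)/(-1 + L) (B(p, L) = (p + 14)/(L - 1) = (14 + p)/(-1 + L))
(I(10) + B(8, 5))² = (-2 + (14 + 8)/(-1 + 5))² = (-2 + 22/4)² = (-2 + (¼)*22)² = (-2 + 11/2)² = (7/2)² = 49/4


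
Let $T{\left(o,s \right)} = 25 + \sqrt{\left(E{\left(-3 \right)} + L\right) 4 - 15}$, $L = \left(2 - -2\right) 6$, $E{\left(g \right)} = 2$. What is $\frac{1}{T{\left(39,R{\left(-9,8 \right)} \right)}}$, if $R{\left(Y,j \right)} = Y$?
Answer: $\frac{25}{536} - \frac{\sqrt{89}}{536} \approx 0.029041$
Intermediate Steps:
$L = 24$ ($L = \left(2 + 2\right) 6 = 4 \cdot 6 = 24$)
$T{\left(o,s \right)} = 25 + \sqrt{89}$ ($T{\left(o,s \right)} = 25 + \sqrt{\left(2 + 24\right) 4 - 15} = 25 + \sqrt{26 \cdot 4 - 15} = 25 + \sqrt{104 - 15} = 25 + \sqrt{89}$)
$\frac{1}{T{\left(39,R{\left(-9,8 \right)} \right)}} = \frac{1}{25 + \sqrt{89}}$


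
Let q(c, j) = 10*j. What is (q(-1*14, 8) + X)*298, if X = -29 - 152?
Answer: -30098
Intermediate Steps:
X = -181
(q(-1*14, 8) + X)*298 = (10*8 - 181)*298 = (80 - 181)*298 = -101*298 = -30098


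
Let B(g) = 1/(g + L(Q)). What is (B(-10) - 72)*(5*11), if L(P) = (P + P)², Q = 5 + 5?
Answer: -308869/78 ≈ -3959.9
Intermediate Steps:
Q = 10
L(P) = 4*P² (L(P) = (2*P)² = 4*P²)
B(g) = 1/(400 + g) (B(g) = 1/(g + 4*10²) = 1/(g + 4*100) = 1/(g + 400) = 1/(400 + g))
(B(-10) - 72)*(5*11) = (1/(400 - 10) - 72)*(5*11) = (1/390 - 72)*55 = -28079/390*55 = -308869/78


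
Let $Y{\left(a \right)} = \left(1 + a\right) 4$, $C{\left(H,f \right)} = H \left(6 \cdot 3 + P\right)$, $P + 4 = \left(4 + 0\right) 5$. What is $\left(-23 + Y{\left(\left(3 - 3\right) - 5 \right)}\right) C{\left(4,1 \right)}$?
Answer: $-5304$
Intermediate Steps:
$P = 16$ ($P = -4 + \left(4 + 0\right) 5 = -4 + 4 \cdot 5 = -4 + 20 = 16$)
$C{\left(H,f \right)} = 34 H$ ($C{\left(H,f \right)} = H \left(6 \cdot 3 + 16\right) = H \left(18 + 16\right) = H 34 = 34 H$)
$Y{\left(a \right)} = 4 + 4 a$
$\left(-23 + Y{\left(\left(3 - 3\right) - 5 \right)}\right) C{\left(4,1 \right)} = \left(-23 + \left(4 + 4 \left(\left(3 - 3\right) - 5\right)\right)\right) 34 \cdot 4 = \left(-23 + \left(4 + 4 \left(0 - 5\right)\right)\right) 136 = \left(-23 + \left(4 + 4 \left(-5\right)\right)\right) 136 = \left(-23 + \left(4 - 20\right)\right) 136 = \left(-23 - 16\right) 136 = \left(-39\right) 136 = -5304$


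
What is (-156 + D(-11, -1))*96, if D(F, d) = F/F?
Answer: -14880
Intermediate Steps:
D(F, d) = 1
(-156 + D(-11, -1))*96 = (-156 + 1)*96 = -155*96 = -14880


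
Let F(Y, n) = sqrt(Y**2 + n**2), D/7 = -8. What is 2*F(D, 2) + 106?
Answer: 106 + 4*sqrt(785) ≈ 218.07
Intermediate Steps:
D = -56 (D = 7*(-8) = -56)
2*F(D, 2) + 106 = 2*sqrt((-56)**2 + 2**2) + 106 = 2*sqrt(3136 + 4) + 106 = 2*sqrt(3140) + 106 = 2*(2*sqrt(785)) + 106 = 4*sqrt(785) + 106 = 106 + 4*sqrt(785)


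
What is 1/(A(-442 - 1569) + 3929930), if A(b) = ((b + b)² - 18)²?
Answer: 1/261678056179086 ≈ 3.8215e-15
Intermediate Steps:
A(b) = (-18 + 4*b²)² (A(b) = ((2*b)² - 18)² = (4*b² - 18)² = (-18 + 4*b²)²)
1/(A(-442 - 1569) + 3929930) = 1/(4*(-9 + 2*(-442 - 1569)²)² + 3929930) = 1/(4*(-9 + 2*(-2011)²)² + 3929930) = 1/(4*(-9 + 2*4044121)² + 3929930) = 1/(4*(-9 + 8088242)² + 3929930) = 1/(4*8088233² + 3929930) = 1/(4*65419513062289 + 3929930) = 1/(261678052249156 + 3929930) = 1/261678056179086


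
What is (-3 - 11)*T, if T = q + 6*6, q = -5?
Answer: -434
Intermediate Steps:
T = 31 (T = -5 + 6*6 = -5 + 36 = 31)
(-3 - 11)*T = (-3 - 11)*31 = -14*31 = -434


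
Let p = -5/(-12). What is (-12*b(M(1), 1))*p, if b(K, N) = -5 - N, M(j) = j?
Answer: 30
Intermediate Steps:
p = 5/12 (p = -5*(-1/12) = 5/12 ≈ 0.41667)
(-12*b(M(1), 1))*p = -12*(-5 - 1*1)*(5/12) = -12*(-5 - 1)*(5/12) = -12*(-6)*(5/12) = 72*(5/12) = 30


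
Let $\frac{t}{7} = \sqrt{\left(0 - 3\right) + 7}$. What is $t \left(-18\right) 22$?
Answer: $-5544$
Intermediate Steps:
$t = 14$ ($t = 7 \sqrt{\left(0 - 3\right) + 7} = 7 \sqrt{-3 + 7} = 7 \sqrt{4} = 7 \cdot 2 = 14$)
$t \left(-18\right) 22 = 14 \left(-18\right) 22 = \left(-252\right) 22 = -5544$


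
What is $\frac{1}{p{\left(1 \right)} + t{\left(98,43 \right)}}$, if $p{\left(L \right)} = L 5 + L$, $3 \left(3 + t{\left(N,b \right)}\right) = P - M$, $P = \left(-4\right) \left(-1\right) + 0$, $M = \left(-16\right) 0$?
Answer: $\frac{3}{13} \approx 0.23077$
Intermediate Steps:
$M = 0$
$P = 4$ ($P = 4 + 0 = 4$)
$t{\left(N,b \right)} = - \frac{5}{3}$ ($t{\left(N,b \right)} = -3 + \frac{4 - 0}{3} = -3 + \frac{4 + 0}{3} = -3 + \frac{1}{3} \cdot 4 = -3 + \frac{4}{3} = - \frac{5}{3}$)
$p{\left(L \right)} = 6 L$ ($p{\left(L \right)} = 5 L + L = 6 L$)
$\frac{1}{p{\left(1 \right)} + t{\left(98,43 \right)}} = \frac{1}{6 \cdot 1 - \frac{5}{3}} = \frac{1}{6 - \frac{5}{3}} = \frac{1}{\frac{13}{3}} = \frac{3}{13}$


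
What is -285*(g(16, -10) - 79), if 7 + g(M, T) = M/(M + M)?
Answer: 48735/2 ≈ 24368.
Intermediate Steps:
g(M, T) = -13/2 (g(M, T) = -7 + M/(M + M) = -7 + M/((2*M)) = -7 + M*(1/(2*M)) = -7 + ½ = -13/2)
-285*(g(16, -10) - 79) = -285*(-13/2 - 79) = -285*(-171/2) = 48735/2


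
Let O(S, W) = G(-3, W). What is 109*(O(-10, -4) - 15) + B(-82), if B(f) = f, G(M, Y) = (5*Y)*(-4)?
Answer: 7003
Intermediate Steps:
G(M, Y) = -20*Y
O(S, W) = -20*W
109*(O(-10, -4) - 15) + B(-82) = 109*(-20*(-4) - 15) - 82 = 109*(80 - 15) - 82 = 109*65 - 82 = 7085 - 82 = 7003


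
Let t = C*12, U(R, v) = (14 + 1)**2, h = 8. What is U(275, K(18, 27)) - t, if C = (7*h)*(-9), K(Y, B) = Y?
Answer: 6273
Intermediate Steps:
C = -504 (C = (7*8)*(-9) = 56*(-9) = -504)
U(R, v) = 225 (U(R, v) = 15**2 = 225)
t = -6048 (t = -504*12 = -6048)
U(275, K(18, 27)) - t = 225 - 1*(-6048) = 225 + 6048 = 6273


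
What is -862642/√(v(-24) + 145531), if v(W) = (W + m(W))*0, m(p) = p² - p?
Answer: -862642*√145531/145531 ≈ -2261.3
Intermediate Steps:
v(W) = 0 (v(W) = (W + W*(-1 + W))*0 = 0)
-862642/√(v(-24) + 145531) = -862642/√(0 + 145531) = -862642*√145531/145531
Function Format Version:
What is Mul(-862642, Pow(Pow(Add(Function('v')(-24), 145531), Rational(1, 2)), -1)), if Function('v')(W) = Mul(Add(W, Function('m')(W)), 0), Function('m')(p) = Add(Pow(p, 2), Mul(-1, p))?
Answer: Mul(Rational(-862642, 145531), Pow(145531, Rational(1, 2))) ≈ -2261.3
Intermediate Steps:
Function('v')(W) = 0 (Function('v')(W) = Mul(Add(W, Mul(W, Add(-1, W))), 0) = 0)
Mul(-862642, Pow(Pow(Add(Function('v')(-24), 145531), Rational(1, 2)), -1)) = Mul(-862642, Pow(Pow(Add(0, 145531), Rational(1, 2)), -1)) = Mul(-862642, Pow(Pow(145531, Rational(1, 2)), -1)) = Mul(-862642, Mul(Rational(1, 145531), Pow(145531, Rational(1, 2)))) = Mul(Rational(-862642, 145531), Pow(145531, Rational(1, 2)))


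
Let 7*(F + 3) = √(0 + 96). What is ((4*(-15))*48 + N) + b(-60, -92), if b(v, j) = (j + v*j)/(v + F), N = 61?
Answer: -188242517/64795 - 151984*√6/194385 ≈ -2907.1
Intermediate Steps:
F = -3 + 4*√6/7 (F = -3 + √(0 + 96)/7 = -3 + √96/7 = -3 + (4*√6)/7 = -3 + 4*√6/7 ≈ -1.6003)
b(v, j) = (j + j*v)/(-3 + v + 4*√6/7) (b(v, j) = (j + v*j)/(v + (-3 + 4*√6/7)) = (j + j*v)/(-3 + v + 4*√6/7))
((4*(-15))*48 + N) + b(-60, -92) = ((4*(-15))*48 + 61) + 7*(-92)*(1 - 60)/(-21 + 4*√6 + 7*(-60)) = (-60*48 + 61) + 7*(-92)*(-59)/(-21 + 4*√6 - 420) = (-2880 + 61) + 7*(-92)*(-59)/(-441 + 4*√6) = -2819 + 37996/(-441 + 4*√6)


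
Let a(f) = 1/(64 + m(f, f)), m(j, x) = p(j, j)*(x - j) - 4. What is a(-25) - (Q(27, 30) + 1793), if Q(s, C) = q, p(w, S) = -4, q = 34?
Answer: -109619/60 ≈ -1827.0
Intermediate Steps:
Q(s, C) = 34
m(j, x) = -4 - 4*x + 4*j (m(j, x) = -4*(x - j) - 4 = (-4*x + 4*j) - 4 = -4 - 4*x + 4*j)
a(f) = 1/60 (a(f) = 1/(64 + (-4 - 4*f + 4*f)) = 1/(64 - 4) = 1/60)
a(-25) - (Q(27, 30) + 1793) = 1/60 - (34 + 1793) = 1/60 - 1*1827 = 1/60 - 1827 = -109619/60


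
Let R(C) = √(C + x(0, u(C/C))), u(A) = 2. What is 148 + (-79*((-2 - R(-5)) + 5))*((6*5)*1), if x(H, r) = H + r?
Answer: -6962 + 2370*I*√3 ≈ -6962.0 + 4105.0*I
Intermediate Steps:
R(C) = √(2 + C) (R(C) = √(C + (0 + 2)) = √(C + 2) = √(2 + C))
148 + (-79*((-2 - R(-5)) + 5))*((6*5)*1) = 148 + (-79*((-2 - √(2 - 5)) + 5))*((6*5)*1) = 148 + (-79*((-2 - √(-3)) + 5))*(30*1) = 148 - 79*((-2 - I*√3) + 5)*30 = 148 - 79*(3 - I*√3)*30 = 148 + (-237 + 79*I*√3)*30 = 148 + (-7110 + 2370*I*√3) = -6962 + 2370*I*√3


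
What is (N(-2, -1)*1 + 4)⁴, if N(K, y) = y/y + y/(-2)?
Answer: 14641/16 ≈ 915.06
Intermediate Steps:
N(K, y) = 1 - y/2 (N(K, y) = 1 + y*(-½) = 1 - y/2)
(N(-2, -1)*1 + 4)⁴ = ((1 - ½*(-1))*1 + 4)⁴ = ((1 + ½)*1 + 4)⁴ = ((3/2)*1 + 4)⁴ = (3/2 + 4)⁴ = (11/2)⁴ = 14641/16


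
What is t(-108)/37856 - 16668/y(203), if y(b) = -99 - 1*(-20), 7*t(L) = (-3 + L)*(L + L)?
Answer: 552347595/2616796 ≈ 211.08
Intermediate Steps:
t(L) = 2*L*(-3 + L)/7 (t(L) = ((-3 + L)*(L + L))/7 = ((-3 + L)*(2*L))/7 = (2*L*(-3 + L))/7 = 2*L*(-3 + L)/7)
y(b) = -79 (y(b) = -99 + 20 = -79)
t(-108)/37856 - 16668/y(203) = ((2/7)*(-108)*(-3 - 108))/37856 - 16668/(-79) = ((2/7)*(-108)*(-111))*(1/37856) - 16668*(-1/79) = (23976/7)*(1/37856) + 16668/79 = 2997/33124 + 16668/79 = 552347595/2616796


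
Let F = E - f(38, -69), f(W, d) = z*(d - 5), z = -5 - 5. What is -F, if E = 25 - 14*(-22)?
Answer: 407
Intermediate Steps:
z = -10
f(W, d) = 50 - 10*d (f(W, d) = -10*(d - 5) = -10*(-5 + d) = 50 - 10*d)
E = 333 (E = 25 + 308 = 333)
F = -407 (F = 333 - (50 - 10*(-69)) = 333 - (50 + 690) = 333 - 1*740 = 333 - 740 = -407)
-F = -1*(-407) = 407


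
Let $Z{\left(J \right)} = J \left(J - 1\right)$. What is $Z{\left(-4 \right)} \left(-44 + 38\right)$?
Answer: $-120$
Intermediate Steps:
$Z{\left(J \right)} = J \left(-1 + J\right)$
$Z{\left(-4 \right)} \left(-44 + 38\right) = - 4 \left(-1 - 4\right) \left(-44 + 38\right) = \left(-4\right) \left(-5\right) \left(-6\right) = 20 \left(-6\right) = -120$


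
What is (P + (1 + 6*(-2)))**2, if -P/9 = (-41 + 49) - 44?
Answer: 97969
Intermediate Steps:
P = 324 (P = -9*((-41 + 49) - 44) = -9*(8 - 44) = -9*(-36) = 324)
(P + (1 + 6*(-2)))**2 = (324 + (1 + 6*(-2)))**2 = (324 + (1 - 12))**2 = (324 - 11)**2 = 313**2 = 97969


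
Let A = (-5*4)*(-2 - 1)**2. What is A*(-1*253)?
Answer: 45540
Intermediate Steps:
A = -180 (A = -20*(-3)**2 = -20*9 = -180)
A*(-1*253) = -(-180)*253 = -180*(-253) = 45540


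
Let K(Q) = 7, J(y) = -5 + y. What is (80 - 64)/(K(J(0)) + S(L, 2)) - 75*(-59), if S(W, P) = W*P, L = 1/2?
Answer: 4427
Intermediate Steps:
L = ½ ≈ 0.50000
S(W, P) = P*W
(80 - 64)/(K(J(0)) + S(L, 2)) - 75*(-59) = (80 - 64)/(7 + 2*(½)) - 75*(-59) = 16/(7 + 1) + 4425 = 16/8 + 4425 = 16*(⅛) + 4425 = 2 + 4425 = 4427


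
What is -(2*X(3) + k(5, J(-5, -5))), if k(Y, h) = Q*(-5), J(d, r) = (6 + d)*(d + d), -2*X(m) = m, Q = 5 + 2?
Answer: 38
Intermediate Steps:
Q = 7
X(m) = -m/2
J(d, r) = 2*d*(6 + d) (J(d, r) = (6 + d)*(2*d) = 2*d*(6 + d))
k(Y, h) = -35 (k(Y, h) = 7*(-5) = -35)
-(2*X(3) + k(5, J(-5, -5))) = -(2*(-½*3) - 35) = -(2*(-3/2) - 35) = -(-3 - 35) = -1*(-38) = 38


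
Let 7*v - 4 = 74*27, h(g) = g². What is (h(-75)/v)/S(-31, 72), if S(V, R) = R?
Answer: 625/2288 ≈ 0.27316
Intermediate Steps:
v = 286 (v = 4/7 + (74*27)/7 = 4/7 + (⅐)*1998 = 4/7 + 1998/7 = 286)
(h(-75)/v)/S(-31, 72) = ((-75)²/286)/72 = (5625*(1/286))*(1/72) = (5625/286)*(1/72) = 625/2288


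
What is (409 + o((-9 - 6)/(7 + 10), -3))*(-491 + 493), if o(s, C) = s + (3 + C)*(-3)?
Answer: 13876/17 ≈ 816.24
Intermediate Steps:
o(s, C) = -9 + s - 3*C (o(s, C) = s + (-9 - 3*C) = -9 + s - 3*C)
(409 + o((-9 - 6)/(7 + 10), -3))*(-491 + 493) = (409 + (-9 + (-9 - 6)/(7 + 10) - 3*(-3)))*(-491 + 493) = (409 + (-9 - 15/17 + 9))*2 = (409 - 15/17)*2 = (6938/17)*2 = 13876/17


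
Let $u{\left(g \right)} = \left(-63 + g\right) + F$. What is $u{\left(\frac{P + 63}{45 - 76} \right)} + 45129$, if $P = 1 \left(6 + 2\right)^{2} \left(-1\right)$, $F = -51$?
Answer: $\frac{1395466}{31} \approx 45015.0$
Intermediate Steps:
$P = -64$ ($P = 1 \cdot 8^{2} \left(-1\right) = 1 \cdot 64 \left(-1\right) = 64 \left(-1\right) = -64$)
$u{\left(g \right)} = -114 + g$ ($u{\left(g \right)} = \left(-63 + g\right) - 51 = -114 + g$)
$u{\left(\frac{P + 63}{45 - 76} \right)} + 45129 = \left(-114 + \frac{-64 + 63}{45 - 76}\right) + 45129 = \left(-114 - \frac{1}{-31}\right) + 45129 = \left(-114 - - \frac{1}{31}\right) + 45129 = \left(-114 + \frac{1}{31}\right) + 45129 = - \frac{3533}{31} + 45129 = \frac{1395466}{31}$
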